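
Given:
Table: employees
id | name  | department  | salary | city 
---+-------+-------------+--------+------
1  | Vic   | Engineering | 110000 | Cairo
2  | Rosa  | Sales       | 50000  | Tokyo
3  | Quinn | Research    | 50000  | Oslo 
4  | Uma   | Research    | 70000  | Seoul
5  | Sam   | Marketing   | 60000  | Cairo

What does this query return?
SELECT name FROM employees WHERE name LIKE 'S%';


LIKE 'S%' matches names starting with 'S'
Matching: 1

1 rows:
Sam


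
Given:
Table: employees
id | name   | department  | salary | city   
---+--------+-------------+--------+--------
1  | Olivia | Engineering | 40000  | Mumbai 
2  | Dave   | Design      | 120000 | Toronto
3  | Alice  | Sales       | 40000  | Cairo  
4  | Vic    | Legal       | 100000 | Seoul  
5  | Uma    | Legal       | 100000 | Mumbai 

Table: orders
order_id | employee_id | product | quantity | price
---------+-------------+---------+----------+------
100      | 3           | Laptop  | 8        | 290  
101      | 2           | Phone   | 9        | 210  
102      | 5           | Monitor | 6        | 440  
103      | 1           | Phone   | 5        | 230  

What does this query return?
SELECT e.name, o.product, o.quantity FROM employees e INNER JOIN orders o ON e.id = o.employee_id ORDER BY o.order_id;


Joining employees.id = orders.employee_id:
  employee Alice (id=3) -> order Laptop
  employee Dave (id=2) -> order Phone
  employee Uma (id=5) -> order Monitor
  employee Olivia (id=1) -> order Phone


4 rows:
Alice, Laptop, 8
Dave, Phone, 9
Uma, Monitor, 6
Olivia, Phone, 5


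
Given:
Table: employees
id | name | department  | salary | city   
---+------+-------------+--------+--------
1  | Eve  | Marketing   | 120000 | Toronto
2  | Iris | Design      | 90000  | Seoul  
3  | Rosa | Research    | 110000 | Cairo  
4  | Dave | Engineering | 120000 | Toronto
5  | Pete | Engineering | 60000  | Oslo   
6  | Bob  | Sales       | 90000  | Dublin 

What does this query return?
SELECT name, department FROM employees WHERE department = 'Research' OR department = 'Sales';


Filtering: department = 'Research' OR 'Sales'
Matching: 2 rows

2 rows:
Rosa, Research
Bob, Sales


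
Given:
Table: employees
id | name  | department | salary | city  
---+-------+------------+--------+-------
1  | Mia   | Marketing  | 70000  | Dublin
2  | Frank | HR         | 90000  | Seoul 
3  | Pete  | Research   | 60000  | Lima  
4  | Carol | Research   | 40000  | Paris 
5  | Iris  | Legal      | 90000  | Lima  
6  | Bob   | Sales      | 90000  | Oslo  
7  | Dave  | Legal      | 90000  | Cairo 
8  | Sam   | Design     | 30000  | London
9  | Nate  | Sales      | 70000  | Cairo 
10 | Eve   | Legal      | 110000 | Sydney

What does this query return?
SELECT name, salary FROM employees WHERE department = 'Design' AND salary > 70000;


Filtering: department = 'Design' AND salary > 70000
Matching: 0 rows

Empty result set (0 rows)


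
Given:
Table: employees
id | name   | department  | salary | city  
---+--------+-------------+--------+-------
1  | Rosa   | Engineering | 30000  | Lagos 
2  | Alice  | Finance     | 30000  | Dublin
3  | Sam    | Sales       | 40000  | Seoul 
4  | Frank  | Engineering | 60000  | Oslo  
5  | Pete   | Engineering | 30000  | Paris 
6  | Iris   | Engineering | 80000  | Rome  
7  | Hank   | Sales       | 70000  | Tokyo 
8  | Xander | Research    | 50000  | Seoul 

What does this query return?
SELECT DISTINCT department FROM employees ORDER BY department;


All 'department' values (row order): Engineering, Finance, Sales, Engineering, Engineering, Engineering, Sales, Research
Removing duplicates leaves 4 unique value(s).

4 values:
Engineering
Finance
Research
Sales


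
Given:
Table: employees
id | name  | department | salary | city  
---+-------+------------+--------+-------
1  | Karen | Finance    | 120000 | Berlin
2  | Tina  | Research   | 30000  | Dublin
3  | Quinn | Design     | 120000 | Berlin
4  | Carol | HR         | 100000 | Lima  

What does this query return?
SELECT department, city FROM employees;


Projecting columns: department, city

4 rows:
Finance, Berlin
Research, Dublin
Design, Berlin
HR, Lima


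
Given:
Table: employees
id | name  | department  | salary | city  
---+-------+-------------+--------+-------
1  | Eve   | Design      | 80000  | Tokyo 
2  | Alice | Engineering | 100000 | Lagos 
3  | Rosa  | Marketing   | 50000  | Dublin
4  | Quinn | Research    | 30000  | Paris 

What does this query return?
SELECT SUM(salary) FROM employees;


SUM(salary) = 80000 + 100000 + 50000 + 30000 = 260000

260000


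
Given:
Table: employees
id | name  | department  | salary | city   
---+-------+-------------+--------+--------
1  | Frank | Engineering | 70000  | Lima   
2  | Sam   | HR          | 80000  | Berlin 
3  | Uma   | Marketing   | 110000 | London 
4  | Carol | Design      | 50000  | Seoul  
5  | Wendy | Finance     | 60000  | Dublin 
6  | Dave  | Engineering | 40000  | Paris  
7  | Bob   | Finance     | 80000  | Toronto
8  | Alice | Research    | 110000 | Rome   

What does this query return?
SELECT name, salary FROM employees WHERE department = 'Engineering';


Filtering: department = 'Engineering'
Matching rows: 2

2 rows:
Frank, 70000
Dave, 40000


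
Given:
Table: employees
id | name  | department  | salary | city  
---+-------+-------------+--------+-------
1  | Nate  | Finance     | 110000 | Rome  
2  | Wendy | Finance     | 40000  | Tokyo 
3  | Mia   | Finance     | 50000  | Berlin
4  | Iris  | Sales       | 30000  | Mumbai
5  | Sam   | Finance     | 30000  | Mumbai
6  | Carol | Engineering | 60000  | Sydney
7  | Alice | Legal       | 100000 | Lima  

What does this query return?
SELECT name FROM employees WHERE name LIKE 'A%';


LIKE 'A%' matches names starting with 'A'
Matching: 1

1 rows:
Alice


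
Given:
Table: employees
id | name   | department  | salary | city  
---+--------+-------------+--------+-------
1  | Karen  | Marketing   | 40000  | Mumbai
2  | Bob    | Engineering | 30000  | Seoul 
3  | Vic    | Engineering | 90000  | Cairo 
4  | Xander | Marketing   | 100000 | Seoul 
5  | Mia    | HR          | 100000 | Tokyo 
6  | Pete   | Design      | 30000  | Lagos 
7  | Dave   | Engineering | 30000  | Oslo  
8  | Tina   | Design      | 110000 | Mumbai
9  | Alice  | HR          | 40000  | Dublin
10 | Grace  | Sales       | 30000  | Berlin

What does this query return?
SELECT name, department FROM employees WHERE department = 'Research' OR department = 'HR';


Filtering: department = 'Research' OR 'HR'
Matching: 2 rows

2 rows:
Mia, HR
Alice, HR


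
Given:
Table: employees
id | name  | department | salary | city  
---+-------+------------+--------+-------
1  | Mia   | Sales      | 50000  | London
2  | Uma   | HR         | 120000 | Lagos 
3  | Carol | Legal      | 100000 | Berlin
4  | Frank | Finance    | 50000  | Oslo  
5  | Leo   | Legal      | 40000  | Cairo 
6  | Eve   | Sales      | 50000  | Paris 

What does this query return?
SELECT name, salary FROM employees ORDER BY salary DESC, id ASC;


Sorting by salary DESC, then id ASC for ties

6 rows:
Uma, 120000
Carol, 100000
Mia, 50000
Frank, 50000
Eve, 50000
Leo, 40000


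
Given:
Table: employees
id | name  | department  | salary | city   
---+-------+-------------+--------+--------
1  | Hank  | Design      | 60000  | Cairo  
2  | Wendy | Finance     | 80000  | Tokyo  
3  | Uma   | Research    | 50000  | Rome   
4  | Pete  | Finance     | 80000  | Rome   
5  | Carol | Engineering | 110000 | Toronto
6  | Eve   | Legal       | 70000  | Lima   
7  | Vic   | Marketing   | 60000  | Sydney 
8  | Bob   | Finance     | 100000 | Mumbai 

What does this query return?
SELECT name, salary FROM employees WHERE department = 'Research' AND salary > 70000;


Filtering: department = 'Research' AND salary > 70000
Matching: 0 rows

Empty result set (0 rows)


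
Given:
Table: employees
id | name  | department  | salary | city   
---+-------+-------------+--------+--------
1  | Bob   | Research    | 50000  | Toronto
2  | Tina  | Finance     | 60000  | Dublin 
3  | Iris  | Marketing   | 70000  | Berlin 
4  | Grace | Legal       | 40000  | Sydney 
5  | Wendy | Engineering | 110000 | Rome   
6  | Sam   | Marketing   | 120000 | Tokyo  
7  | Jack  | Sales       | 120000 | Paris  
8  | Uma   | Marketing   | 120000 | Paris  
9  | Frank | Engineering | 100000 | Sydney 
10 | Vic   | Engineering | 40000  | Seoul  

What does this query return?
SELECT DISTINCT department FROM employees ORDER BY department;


All 'department' values (row order): Research, Finance, Marketing, Legal, Engineering, Marketing, Sales, Marketing, Engineering, Engineering
Removing duplicates leaves 6 unique value(s).

6 values:
Engineering
Finance
Legal
Marketing
Research
Sales


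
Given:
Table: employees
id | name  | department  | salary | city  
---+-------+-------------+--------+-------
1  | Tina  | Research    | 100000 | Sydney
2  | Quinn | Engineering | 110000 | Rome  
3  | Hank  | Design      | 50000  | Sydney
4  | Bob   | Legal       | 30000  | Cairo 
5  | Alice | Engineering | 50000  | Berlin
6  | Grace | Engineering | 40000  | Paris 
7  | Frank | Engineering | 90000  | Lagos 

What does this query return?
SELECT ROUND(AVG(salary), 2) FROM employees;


SUM(salary) = 470000
COUNT = 7
ROUND(AVG, 2) = ROUND(470000 / 7, 2) = 67142.86

67142.86


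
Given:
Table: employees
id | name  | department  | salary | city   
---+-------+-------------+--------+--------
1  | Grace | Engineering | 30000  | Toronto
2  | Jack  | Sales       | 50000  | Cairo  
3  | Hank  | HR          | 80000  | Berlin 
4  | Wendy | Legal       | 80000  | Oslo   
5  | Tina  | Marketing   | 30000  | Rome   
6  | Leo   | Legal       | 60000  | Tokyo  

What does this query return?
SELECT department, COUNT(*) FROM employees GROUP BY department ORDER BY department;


Assigning each row to its department group:
  Grace -> Engineering
  Jack -> Sales
  Hank -> HR
  Wendy -> Legal
  Tina -> Marketing
  Leo -> Legal


5 groups:
Engineering, 1
HR, 1
Legal, 2
Marketing, 1
Sales, 1


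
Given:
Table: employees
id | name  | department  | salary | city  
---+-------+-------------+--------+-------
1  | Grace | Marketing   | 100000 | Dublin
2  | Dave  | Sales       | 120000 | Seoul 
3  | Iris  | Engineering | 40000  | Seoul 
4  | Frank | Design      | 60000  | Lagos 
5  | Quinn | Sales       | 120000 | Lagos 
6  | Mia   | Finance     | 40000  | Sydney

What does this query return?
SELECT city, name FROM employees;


Projecting columns: city, name

6 rows:
Dublin, Grace
Seoul, Dave
Seoul, Iris
Lagos, Frank
Lagos, Quinn
Sydney, Mia


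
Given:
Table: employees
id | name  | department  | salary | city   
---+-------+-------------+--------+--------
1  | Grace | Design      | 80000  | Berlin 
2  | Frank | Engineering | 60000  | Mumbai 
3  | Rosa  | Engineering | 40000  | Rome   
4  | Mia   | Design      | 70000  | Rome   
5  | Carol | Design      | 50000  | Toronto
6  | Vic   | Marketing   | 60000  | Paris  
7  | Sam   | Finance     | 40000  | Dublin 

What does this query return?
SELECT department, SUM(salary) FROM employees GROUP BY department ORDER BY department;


Summing salary within each department:
  Design: 80000 + 70000 + 50000 = 200000
  Engineering: 60000 + 40000 = 100000
  Finance: 40000 = 40000
  Marketing: 60000 = 60000


4 groups:
Design, 200000
Engineering, 100000
Finance, 40000
Marketing, 60000


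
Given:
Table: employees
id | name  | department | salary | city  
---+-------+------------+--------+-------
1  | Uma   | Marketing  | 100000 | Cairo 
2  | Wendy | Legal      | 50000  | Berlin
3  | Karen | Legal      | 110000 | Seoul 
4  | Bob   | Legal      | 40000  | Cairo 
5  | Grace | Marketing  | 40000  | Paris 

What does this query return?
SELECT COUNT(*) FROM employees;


COUNT(*) counts all rows

5


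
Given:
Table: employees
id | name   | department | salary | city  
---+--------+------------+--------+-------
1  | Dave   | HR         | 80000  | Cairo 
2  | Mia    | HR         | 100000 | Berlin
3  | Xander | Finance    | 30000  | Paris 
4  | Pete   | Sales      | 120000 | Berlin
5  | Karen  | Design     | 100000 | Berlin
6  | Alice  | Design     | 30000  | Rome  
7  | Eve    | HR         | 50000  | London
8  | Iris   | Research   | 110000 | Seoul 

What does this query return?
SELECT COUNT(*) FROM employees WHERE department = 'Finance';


Counting rows where department = 'Finance'
  Xander -> MATCH


1


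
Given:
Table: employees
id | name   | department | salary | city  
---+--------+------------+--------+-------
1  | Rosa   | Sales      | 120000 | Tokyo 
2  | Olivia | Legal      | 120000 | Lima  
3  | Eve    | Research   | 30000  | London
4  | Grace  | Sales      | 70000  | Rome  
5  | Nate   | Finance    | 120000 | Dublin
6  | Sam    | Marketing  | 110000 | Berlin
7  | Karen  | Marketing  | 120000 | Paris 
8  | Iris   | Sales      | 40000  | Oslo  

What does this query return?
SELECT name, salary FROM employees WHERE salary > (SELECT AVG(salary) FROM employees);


Subquery: AVG(salary) = 91250.0
Filtering: salary > 91250.0
  Rosa (120000) -> MATCH
  Olivia (120000) -> MATCH
  Nate (120000) -> MATCH
  Sam (110000) -> MATCH
  Karen (120000) -> MATCH


5 rows:
Rosa, 120000
Olivia, 120000
Nate, 120000
Sam, 110000
Karen, 120000


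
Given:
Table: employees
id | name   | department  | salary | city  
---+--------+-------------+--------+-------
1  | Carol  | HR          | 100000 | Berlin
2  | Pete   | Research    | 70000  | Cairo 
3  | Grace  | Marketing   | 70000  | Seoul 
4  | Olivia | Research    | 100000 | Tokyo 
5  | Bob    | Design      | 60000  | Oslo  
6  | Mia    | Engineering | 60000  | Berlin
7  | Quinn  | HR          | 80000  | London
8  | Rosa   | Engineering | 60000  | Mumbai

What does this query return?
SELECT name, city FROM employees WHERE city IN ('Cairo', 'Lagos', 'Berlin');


Filtering: city IN ('Cairo', 'Lagos', 'Berlin')
Matching: 3 rows

3 rows:
Carol, Berlin
Pete, Cairo
Mia, Berlin


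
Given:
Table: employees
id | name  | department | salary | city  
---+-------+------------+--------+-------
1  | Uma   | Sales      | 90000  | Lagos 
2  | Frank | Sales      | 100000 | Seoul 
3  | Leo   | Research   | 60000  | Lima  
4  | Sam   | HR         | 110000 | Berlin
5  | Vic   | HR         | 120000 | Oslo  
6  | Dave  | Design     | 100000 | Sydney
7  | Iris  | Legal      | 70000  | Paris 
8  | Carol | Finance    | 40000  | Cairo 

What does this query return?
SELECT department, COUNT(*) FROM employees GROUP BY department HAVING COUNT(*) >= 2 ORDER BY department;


Groups with count >= 2:
  HR: 2 -> PASS
  Sales: 2 -> PASS
  Design: 1 -> filtered out
  Finance: 1 -> filtered out
  Legal: 1 -> filtered out
  Research: 1 -> filtered out


2 groups:
HR, 2
Sales, 2


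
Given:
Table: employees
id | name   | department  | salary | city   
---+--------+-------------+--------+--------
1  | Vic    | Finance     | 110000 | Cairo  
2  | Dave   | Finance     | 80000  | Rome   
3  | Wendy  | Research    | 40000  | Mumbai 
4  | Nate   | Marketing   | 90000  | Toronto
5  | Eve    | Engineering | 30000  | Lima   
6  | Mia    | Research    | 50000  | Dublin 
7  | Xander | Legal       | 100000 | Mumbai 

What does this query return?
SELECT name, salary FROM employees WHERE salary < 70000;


Filtering: salary < 70000
Matching: 3 rows

3 rows:
Wendy, 40000
Eve, 30000
Mia, 50000


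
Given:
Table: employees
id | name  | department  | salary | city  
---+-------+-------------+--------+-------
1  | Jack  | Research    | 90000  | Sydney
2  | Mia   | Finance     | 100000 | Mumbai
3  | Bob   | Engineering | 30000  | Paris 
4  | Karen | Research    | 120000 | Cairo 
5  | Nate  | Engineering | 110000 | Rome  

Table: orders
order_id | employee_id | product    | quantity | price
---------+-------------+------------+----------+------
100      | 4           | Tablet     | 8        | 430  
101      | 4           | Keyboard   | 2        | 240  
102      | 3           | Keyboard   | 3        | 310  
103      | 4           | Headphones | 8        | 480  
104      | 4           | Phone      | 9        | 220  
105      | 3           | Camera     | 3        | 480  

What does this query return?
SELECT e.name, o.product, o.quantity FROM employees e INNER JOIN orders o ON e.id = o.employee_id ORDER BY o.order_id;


Joining employees.id = orders.employee_id:
  employee Karen (id=4) -> order Tablet
  employee Karen (id=4) -> order Keyboard
  employee Bob (id=3) -> order Keyboard
  employee Karen (id=4) -> order Headphones
  employee Karen (id=4) -> order Phone
  employee Bob (id=3) -> order Camera


6 rows:
Karen, Tablet, 8
Karen, Keyboard, 2
Bob, Keyboard, 3
Karen, Headphones, 8
Karen, Phone, 9
Bob, Camera, 3


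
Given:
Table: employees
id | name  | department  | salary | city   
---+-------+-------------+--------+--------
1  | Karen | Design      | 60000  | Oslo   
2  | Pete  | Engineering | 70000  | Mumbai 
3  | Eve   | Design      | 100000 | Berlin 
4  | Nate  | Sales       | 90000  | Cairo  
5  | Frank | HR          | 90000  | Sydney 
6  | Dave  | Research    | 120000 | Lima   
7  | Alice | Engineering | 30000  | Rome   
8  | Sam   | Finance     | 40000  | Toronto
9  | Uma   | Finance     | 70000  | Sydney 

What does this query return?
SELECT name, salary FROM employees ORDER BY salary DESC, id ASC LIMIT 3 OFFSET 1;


Sort by salary DESC (id ASC tiebreak), then skip 1 and take 3
Rows 2 through 4

3 rows:
Eve, 100000
Nate, 90000
Frank, 90000


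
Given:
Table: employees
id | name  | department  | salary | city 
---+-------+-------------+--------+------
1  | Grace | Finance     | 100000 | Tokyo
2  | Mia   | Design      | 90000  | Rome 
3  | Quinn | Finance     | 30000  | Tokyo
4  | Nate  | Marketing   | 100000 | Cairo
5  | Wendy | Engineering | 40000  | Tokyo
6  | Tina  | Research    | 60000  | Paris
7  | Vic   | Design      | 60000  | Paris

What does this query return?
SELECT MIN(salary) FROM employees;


Salaries: 100000, 90000, 30000, 100000, 40000, 60000, 60000
MIN = 30000

30000


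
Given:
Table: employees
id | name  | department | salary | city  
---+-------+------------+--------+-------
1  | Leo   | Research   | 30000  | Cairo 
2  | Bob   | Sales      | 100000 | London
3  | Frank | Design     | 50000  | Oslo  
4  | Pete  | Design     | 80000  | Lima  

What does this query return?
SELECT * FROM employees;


SELECT * returns all 4 rows with all columns

4 rows:
1, Leo, Research, 30000, Cairo
2, Bob, Sales, 100000, London
3, Frank, Design, 50000, Oslo
4, Pete, Design, 80000, Lima


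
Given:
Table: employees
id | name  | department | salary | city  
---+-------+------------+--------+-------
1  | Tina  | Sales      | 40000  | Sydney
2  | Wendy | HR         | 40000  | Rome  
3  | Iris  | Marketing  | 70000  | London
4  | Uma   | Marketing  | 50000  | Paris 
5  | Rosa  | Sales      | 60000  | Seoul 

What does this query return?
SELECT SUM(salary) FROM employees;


SUM(salary) = 40000 + 40000 + 70000 + 50000 + 60000 = 260000

260000


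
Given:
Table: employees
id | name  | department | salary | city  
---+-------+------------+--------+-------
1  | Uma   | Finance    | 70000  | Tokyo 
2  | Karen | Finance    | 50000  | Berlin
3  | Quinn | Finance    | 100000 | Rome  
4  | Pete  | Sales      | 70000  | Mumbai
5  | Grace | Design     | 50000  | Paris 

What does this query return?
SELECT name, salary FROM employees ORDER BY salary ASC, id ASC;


Sorting by salary ASC, then id ASC for ties

5 rows:
Karen, 50000
Grace, 50000
Uma, 70000
Pete, 70000
Quinn, 100000


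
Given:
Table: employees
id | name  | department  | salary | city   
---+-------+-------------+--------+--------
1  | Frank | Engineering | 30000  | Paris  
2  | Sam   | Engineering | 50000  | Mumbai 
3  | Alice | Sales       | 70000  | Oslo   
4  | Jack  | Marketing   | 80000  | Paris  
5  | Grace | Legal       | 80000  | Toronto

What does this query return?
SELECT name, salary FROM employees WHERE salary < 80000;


Filtering: salary < 80000
Matching: 3 rows

3 rows:
Frank, 30000
Sam, 50000
Alice, 70000


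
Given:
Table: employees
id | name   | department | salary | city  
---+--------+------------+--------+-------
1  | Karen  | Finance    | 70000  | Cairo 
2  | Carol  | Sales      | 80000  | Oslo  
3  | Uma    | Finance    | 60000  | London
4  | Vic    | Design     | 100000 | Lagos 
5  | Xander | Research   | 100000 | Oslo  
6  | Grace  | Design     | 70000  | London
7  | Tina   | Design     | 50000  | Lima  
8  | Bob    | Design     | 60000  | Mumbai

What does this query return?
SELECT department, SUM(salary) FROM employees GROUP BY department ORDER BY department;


Summing salary within each department:
  Design: 100000 + 70000 + 50000 + 60000 = 280000
  Finance: 70000 + 60000 = 130000
  Research: 100000 = 100000
  Sales: 80000 = 80000


4 groups:
Design, 280000
Finance, 130000
Research, 100000
Sales, 80000


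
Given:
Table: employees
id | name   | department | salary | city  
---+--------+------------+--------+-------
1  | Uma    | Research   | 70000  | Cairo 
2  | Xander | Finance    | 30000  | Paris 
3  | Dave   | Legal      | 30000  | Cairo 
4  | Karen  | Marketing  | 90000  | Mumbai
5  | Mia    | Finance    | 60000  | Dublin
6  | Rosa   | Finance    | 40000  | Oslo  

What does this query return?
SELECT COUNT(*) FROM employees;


COUNT(*) counts all rows

6


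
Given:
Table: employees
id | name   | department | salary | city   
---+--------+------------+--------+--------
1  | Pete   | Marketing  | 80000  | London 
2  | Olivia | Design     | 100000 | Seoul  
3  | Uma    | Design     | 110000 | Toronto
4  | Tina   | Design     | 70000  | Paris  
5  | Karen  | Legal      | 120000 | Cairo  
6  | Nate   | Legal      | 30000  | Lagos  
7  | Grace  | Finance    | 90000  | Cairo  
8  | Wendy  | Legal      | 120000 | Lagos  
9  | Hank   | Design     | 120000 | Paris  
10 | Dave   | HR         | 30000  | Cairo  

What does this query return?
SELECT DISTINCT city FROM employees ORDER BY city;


All 'city' values (row order): London, Seoul, Toronto, Paris, Cairo, Lagos, Cairo, Lagos, Paris, Cairo
Removing duplicates leaves 6 unique value(s).

6 values:
Cairo
Lagos
London
Paris
Seoul
Toronto


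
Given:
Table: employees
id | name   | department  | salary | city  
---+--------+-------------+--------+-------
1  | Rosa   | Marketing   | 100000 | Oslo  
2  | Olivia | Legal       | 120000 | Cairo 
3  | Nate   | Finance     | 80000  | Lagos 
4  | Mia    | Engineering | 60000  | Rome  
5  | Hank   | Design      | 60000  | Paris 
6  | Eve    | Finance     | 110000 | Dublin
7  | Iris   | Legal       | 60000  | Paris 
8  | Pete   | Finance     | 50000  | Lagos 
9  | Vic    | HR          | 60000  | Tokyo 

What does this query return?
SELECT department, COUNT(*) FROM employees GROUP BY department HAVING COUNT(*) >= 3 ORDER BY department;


Groups with count >= 3:
  Finance: 3 -> PASS
  Design: 1 -> filtered out
  Engineering: 1 -> filtered out
  HR: 1 -> filtered out
  Legal: 2 -> filtered out
  Marketing: 1 -> filtered out


1 groups:
Finance, 3


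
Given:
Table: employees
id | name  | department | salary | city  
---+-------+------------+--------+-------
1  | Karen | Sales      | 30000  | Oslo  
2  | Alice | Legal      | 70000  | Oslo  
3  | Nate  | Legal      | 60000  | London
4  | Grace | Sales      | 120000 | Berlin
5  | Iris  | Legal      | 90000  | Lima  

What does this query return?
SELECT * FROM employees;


SELECT * returns all 5 rows with all columns

5 rows:
1, Karen, Sales, 30000, Oslo
2, Alice, Legal, 70000, Oslo
3, Nate, Legal, 60000, London
4, Grace, Sales, 120000, Berlin
5, Iris, Legal, 90000, Lima


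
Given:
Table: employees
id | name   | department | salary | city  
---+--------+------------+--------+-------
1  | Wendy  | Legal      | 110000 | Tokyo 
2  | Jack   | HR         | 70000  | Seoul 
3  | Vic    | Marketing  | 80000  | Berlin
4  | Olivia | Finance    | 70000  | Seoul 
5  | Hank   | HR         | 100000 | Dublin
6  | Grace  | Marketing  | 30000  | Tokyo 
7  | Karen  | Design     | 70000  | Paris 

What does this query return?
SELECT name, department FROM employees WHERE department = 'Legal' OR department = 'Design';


Filtering: department = 'Legal' OR 'Design'
Matching: 2 rows

2 rows:
Wendy, Legal
Karen, Design


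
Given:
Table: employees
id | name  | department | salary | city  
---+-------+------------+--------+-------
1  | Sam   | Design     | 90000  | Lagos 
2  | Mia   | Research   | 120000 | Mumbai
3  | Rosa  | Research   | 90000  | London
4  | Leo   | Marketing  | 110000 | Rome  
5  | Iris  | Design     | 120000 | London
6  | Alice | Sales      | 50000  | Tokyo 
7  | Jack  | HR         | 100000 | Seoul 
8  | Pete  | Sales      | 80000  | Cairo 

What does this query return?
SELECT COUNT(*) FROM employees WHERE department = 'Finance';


Counting rows where department = 'Finance'


0


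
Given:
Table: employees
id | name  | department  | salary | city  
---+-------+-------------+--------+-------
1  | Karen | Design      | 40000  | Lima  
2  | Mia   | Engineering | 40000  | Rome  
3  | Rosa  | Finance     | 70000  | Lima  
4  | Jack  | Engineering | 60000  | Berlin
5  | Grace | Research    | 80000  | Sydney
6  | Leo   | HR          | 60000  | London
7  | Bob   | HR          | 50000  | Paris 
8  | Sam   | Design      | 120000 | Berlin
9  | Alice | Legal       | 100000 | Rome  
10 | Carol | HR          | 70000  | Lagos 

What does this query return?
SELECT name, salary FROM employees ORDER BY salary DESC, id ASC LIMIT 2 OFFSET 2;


Sort by salary DESC (id ASC tiebreak), then skip 2 and take 2
Rows 3 through 4

2 rows:
Grace, 80000
Rosa, 70000


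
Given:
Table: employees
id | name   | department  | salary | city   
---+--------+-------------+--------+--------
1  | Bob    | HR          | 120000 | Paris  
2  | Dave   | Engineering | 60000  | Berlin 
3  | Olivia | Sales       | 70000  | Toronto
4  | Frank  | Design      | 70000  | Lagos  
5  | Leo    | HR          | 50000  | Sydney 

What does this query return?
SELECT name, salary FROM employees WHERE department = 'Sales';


Filtering: department = 'Sales'
Matching rows: 1

1 rows:
Olivia, 70000


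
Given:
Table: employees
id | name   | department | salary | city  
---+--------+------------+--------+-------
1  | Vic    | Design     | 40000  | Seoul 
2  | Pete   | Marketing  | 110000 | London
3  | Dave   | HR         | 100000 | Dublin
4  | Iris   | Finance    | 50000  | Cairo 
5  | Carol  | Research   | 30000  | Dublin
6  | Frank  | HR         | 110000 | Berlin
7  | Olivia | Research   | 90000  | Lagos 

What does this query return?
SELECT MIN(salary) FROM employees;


Salaries: 40000, 110000, 100000, 50000, 30000, 110000, 90000
MIN = 30000

30000


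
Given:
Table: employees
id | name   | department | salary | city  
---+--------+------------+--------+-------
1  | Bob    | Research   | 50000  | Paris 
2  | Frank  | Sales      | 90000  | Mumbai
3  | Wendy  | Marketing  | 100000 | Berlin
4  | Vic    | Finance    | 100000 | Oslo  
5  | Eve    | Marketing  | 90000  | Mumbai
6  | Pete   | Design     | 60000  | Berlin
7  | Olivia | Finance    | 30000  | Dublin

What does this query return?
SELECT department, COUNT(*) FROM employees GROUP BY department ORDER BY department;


Assigning each row to its department group:
  Bob -> Research
  Frank -> Sales
  Wendy -> Marketing
  Vic -> Finance
  Eve -> Marketing
  Pete -> Design
  Olivia -> Finance


5 groups:
Design, 1
Finance, 2
Marketing, 2
Research, 1
Sales, 1


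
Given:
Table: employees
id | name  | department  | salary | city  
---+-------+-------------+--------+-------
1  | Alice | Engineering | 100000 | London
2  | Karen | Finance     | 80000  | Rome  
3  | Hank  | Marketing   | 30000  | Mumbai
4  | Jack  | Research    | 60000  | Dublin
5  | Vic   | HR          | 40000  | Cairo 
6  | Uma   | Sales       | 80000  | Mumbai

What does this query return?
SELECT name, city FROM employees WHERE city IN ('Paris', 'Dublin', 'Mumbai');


Filtering: city IN ('Paris', 'Dublin', 'Mumbai')
Matching: 3 rows

3 rows:
Hank, Mumbai
Jack, Dublin
Uma, Mumbai


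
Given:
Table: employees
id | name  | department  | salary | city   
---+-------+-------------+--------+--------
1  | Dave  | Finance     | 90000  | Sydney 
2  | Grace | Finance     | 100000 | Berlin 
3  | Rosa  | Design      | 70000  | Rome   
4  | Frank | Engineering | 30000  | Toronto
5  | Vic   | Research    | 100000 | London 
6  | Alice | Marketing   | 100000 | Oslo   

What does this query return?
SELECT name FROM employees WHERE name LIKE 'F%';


LIKE 'F%' matches names starting with 'F'
Matching: 1

1 rows:
Frank


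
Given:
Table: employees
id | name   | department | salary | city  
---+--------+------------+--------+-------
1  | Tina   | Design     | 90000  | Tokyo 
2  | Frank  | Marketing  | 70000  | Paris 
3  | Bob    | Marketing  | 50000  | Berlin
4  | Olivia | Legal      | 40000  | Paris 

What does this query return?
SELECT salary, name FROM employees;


Projecting columns: salary, name

4 rows:
90000, Tina
70000, Frank
50000, Bob
40000, Olivia


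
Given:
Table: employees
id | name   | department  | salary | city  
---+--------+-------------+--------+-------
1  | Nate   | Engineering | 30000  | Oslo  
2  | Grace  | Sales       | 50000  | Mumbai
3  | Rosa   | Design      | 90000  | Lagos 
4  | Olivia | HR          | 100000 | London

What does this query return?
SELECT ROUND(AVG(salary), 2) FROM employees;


SUM(salary) = 270000
COUNT = 4
ROUND(AVG, 2) = ROUND(270000 / 4, 2) = 67500.0

67500.0


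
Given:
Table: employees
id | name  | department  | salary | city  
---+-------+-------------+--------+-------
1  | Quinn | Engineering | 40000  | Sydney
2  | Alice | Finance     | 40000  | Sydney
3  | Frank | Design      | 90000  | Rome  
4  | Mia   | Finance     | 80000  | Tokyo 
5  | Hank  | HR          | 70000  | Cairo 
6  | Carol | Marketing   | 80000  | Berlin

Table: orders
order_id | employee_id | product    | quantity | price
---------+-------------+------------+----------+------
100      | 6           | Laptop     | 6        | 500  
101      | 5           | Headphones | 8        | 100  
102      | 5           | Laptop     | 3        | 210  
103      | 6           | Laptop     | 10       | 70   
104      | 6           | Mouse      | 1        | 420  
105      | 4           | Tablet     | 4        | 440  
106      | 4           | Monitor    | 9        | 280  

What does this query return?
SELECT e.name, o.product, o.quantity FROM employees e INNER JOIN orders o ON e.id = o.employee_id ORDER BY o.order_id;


Joining employees.id = orders.employee_id:
  employee Carol (id=6) -> order Laptop
  employee Hank (id=5) -> order Headphones
  employee Hank (id=5) -> order Laptop
  employee Carol (id=6) -> order Laptop
  employee Carol (id=6) -> order Mouse
  employee Mia (id=4) -> order Tablet
  employee Mia (id=4) -> order Monitor


7 rows:
Carol, Laptop, 6
Hank, Headphones, 8
Hank, Laptop, 3
Carol, Laptop, 10
Carol, Mouse, 1
Mia, Tablet, 4
Mia, Monitor, 9


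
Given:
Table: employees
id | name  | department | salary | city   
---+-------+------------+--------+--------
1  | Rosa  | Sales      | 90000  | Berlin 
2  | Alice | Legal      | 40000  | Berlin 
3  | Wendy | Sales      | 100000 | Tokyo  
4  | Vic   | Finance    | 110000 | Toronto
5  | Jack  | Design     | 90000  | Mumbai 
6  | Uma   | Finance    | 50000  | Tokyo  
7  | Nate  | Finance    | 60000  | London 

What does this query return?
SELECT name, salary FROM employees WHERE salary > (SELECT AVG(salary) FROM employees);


Subquery: AVG(salary) = 77142.86
Filtering: salary > 77142.86
  Rosa (90000) -> MATCH
  Wendy (100000) -> MATCH
  Vic (110000) -> MATCH
  Jack (90000) -> MATCH


4 rows:
Rosa, 90000
Wendy, 100000
Vic, 110000
Jack, 90000


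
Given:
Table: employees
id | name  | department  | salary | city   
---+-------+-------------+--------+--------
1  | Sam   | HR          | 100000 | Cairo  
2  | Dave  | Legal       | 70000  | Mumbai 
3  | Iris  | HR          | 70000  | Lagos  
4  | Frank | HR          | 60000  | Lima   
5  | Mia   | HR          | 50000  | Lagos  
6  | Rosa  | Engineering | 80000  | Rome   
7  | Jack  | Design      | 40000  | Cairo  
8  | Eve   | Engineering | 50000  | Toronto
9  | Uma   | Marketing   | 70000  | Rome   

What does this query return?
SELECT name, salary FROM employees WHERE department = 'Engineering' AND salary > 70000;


Filtering: department = 'Engineering' AND salary > 70000
Matching: 1 rows

1 rows:
Rosa, 80000


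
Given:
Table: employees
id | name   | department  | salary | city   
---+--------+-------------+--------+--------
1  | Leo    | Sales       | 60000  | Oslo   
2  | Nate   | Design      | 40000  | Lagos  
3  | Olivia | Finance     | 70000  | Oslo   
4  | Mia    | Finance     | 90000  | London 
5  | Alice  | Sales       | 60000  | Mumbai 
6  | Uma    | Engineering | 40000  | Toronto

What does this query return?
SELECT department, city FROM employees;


Projecting columns: department, city

6 rows:
Sales, Oslo
Design, Lagos
Finance, Oslo
Finance, London
Sales, Mumbai
Engineering, Toronto


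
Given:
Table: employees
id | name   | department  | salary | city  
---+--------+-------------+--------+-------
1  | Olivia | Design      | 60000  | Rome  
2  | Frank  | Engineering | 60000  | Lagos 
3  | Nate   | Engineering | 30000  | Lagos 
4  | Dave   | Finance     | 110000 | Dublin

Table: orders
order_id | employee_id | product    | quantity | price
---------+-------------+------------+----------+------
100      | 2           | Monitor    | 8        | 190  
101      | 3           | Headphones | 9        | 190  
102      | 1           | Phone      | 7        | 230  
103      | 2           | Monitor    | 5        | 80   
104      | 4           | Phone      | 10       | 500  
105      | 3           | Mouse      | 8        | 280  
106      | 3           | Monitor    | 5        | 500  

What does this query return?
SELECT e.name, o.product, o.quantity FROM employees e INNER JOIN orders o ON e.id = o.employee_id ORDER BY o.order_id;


Joining employees.id = orders.employee_id:
  employee Frank (id=2) -> order Monitor
  employee Nate (id=3) -> order Headphones
  employee Olivia (id=1) -> order Phone
  employee Frank (id=2) -> order Monitor
  employee Dave (id=4) -> order Phone
  employee Nate (id=3) -> order Mouse
  employee Nate (id=3) -> order Monitor


7 rows:
Frank, Monitor, 8
Nate, Headphones, 9
Olivia, Phone, 7
Frank, Monitor, 5
Dave, Phone, 10
Nate, Mouse, 8
Nate, Monitor, 5


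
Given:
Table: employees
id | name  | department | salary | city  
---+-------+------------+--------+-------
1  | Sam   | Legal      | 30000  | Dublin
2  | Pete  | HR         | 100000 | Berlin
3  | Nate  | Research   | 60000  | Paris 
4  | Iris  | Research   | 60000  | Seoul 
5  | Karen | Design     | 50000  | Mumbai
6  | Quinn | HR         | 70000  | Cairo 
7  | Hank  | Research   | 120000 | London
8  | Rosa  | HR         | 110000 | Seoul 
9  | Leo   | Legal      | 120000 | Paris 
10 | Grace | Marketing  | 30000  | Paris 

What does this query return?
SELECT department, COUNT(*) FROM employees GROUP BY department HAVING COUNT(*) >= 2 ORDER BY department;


Groups with count >= 2:
  HR: 3 -> PASS
  Legal: 2 -> PASS
  Research: 3 -> PASS
  Design: 1 -> filtered out
  Marketing: 1 -> filtered out


3 groups:
HR, 3
Legal, 2
Research, 3


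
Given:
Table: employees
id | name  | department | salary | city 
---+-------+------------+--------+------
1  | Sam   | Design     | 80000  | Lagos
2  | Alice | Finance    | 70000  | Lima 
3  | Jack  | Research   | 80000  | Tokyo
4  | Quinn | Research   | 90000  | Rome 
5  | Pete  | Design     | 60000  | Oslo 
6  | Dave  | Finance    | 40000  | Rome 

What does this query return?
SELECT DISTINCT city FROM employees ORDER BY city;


All 'city' values (row order): Lagos, Lima, Tokyo, Rome, Oslo, Rome
Removing duplicates leaves 5 unique value(s).

5 values:
Lagos
Lima
Oslo
Rome
Tokyo


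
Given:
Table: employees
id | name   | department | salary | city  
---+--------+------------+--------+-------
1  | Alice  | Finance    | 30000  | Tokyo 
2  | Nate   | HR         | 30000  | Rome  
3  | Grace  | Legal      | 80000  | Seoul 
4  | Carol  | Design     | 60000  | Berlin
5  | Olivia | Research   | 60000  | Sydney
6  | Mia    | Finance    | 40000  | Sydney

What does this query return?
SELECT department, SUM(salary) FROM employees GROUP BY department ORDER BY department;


Summing salary within each department:
  Design: 60000 = 60000
  Finance: 30000 + 40000 = 70000
  HR: 30000 = 30000
  Legal: 80000 = 80000
  Research: 60000 = 60000


5 groups:
Design, 60000
Finance, 70000
HR, 30000
Legal, 80000
Research, 60000


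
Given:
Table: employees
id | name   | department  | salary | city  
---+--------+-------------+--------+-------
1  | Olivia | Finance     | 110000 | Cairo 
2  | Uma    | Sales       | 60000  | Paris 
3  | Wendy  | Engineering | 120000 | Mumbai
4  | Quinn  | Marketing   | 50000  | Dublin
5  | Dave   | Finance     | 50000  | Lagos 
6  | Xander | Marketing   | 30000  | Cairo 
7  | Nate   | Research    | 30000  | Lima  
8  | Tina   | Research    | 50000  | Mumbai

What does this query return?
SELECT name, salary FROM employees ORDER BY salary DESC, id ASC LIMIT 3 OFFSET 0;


Sort by salary DESC (id ASC tiebreak), then skip 0 and take 3
Rows 1 through 3

3 rows:
Wendy, 120000
Olivia, 110000
Uma, 60000


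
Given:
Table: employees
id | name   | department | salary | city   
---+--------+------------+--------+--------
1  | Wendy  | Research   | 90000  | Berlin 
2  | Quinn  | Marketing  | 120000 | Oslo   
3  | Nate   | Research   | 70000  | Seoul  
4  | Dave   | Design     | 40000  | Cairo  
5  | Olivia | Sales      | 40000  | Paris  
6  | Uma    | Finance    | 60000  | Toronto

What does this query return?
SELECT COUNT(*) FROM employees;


COUNT(*) counts all rows

6


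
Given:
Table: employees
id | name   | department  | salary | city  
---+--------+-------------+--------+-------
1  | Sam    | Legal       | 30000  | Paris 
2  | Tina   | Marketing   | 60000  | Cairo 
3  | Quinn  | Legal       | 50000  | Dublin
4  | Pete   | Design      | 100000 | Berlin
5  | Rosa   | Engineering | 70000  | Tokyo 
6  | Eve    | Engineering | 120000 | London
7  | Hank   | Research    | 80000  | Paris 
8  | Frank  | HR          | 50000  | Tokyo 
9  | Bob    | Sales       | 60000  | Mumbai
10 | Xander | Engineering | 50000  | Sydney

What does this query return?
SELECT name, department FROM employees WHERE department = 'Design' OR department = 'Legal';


Filtering: department = 'Design' OR 'Legal'
Matching: 3 rows

3 rows:
Sam, Legal
Quinn, Legal
Pete, Design


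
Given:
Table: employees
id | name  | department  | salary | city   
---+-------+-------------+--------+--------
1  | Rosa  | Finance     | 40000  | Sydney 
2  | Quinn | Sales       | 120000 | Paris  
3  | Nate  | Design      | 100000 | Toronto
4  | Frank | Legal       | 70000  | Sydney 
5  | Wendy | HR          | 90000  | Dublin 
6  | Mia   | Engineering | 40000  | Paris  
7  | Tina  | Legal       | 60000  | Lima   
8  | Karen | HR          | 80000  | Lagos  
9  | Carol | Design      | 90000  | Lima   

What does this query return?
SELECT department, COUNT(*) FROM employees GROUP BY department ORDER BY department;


Assigning each row to its department group:
  Rosa -> Finance
  Quinn -> Sales
  Nate -> Design
  Frank -> Legal
  Wendy -> HR
  Mia -> Engineering
  Tina -> Legal
  Karen -> HR
  Carol -> Design


6 groups:
Design, 2
Engineering, 1
Finance, 1
HR, 2
Legal, 2
Sales, 1


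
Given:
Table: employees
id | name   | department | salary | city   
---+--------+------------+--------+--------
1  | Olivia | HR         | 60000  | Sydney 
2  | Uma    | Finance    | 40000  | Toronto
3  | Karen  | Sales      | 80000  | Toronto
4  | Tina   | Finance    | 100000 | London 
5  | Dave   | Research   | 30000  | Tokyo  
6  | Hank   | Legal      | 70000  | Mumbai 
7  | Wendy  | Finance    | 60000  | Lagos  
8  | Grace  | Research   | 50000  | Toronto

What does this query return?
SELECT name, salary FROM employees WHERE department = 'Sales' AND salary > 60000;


Filtering: department = 'Sales' AND salary > 60000
Matching: 1 rows

1 rows:
Karen, 80000


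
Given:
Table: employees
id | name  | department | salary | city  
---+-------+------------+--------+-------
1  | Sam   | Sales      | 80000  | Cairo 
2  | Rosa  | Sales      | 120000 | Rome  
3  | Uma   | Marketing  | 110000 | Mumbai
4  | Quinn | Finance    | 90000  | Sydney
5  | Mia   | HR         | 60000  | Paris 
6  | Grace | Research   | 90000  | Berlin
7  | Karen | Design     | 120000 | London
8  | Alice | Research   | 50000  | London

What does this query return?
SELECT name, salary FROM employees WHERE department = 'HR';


Filtering: department = 'HR'
Matching rows: 1

1 rows:
Mia, 60000
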